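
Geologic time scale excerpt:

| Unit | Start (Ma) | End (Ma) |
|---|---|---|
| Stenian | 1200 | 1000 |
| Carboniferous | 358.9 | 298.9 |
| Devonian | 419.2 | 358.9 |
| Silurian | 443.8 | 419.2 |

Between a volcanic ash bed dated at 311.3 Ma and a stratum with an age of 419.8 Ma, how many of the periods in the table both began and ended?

419.8 Ma sits inside the Silurian (443.8–419.2) and 311.3 Ma inside the Carboniferous (358.9–298.9); neither of those is wholly between the two dates.
The listed periods lying completely between them are Devonian — 1 in all.

1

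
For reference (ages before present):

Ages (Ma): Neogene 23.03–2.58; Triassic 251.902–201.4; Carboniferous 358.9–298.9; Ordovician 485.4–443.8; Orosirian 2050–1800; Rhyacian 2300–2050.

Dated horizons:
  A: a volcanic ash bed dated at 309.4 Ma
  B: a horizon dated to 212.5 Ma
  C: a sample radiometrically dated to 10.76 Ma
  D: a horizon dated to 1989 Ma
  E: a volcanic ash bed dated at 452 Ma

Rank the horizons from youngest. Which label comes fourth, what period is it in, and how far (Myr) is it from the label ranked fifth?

E, in the Ordovician; 1537 million years to D

Smaller Ma means younger, so youngest first: C 10.76 < B 212.5 < A 309.4 < E 452 < D 1989.
Counting 4 along gives E (452 Ma); the excerpt puts that inside the Ordovician, 485.4–443.8 Ma.
Next in line is D (1989 Ma), and 1989 − 452 = 1537 Myr.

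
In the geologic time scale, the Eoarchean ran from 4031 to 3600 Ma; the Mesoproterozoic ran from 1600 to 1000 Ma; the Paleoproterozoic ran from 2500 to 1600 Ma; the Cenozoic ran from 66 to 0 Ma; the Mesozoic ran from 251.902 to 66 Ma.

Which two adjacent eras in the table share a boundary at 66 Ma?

The Mesozoic ends at 66 Ma and the Cenozoic begins at 66 Ma, so they share that boundary.

Mesozoic and Cenozoic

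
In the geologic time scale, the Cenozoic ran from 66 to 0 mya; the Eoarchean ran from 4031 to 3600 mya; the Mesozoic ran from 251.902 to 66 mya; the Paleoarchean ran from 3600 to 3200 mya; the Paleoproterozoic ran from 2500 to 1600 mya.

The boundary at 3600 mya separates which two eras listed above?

The Eoarchean ends at 3600 mya and the Paleoarchean begins at 3600 mya, so they share that boundary.

Eoarchean and Paleoarchean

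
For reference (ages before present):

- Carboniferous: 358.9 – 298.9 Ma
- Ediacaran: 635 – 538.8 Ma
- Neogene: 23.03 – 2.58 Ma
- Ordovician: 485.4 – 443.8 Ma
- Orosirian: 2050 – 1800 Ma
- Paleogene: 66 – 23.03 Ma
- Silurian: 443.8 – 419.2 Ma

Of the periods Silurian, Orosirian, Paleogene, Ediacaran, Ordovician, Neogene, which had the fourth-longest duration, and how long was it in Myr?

Ordovician, 41.6 million years

Start − end for each: Silurian 443.8 − 419.2 = 24.6; Orosirian 2050 − 1800 = 250; Paleogene 66 − 23.03 = 42.97; Ediacaran 635 − 538.8 = 96.2; Ordovician 485.4 − 443.8 = 41.6; Neogene 23.03 − 2.58 = 20.45.
Ranking these from longest: Orosirian > Ediacaran > Paleogene > Ordovician > Silurian > Neogene.
Position 4 in that ranking is Ordovician, which lasted 41.6 Myr.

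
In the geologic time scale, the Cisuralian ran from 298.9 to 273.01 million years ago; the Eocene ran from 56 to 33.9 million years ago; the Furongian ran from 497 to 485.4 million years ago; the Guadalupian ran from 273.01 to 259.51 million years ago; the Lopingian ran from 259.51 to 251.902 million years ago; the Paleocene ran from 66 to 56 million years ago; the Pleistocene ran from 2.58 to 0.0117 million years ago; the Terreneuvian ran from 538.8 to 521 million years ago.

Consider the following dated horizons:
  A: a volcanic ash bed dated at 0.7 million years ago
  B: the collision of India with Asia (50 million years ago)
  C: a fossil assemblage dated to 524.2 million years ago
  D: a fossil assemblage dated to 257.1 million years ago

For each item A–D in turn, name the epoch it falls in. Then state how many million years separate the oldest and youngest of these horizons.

Match each age against the start–end ranges in the excerpt: A = 0.7 Ma → Pleistocene (2.58–0.0117); B = 50 Ma → Eocene (56–33.9); C = 524.2 Ma → Terreneuvian (538.8–521); D = 257.1 Ma → Lopingian (259.51–251.902).
The largest age is 524.2 Ma and the smallest is 0.7 Ma; their difference is 523.5 Myr.

A — Pleistocene; B — Eocene; C — Terreneuvian; D — Lopingian; span 523.5 million years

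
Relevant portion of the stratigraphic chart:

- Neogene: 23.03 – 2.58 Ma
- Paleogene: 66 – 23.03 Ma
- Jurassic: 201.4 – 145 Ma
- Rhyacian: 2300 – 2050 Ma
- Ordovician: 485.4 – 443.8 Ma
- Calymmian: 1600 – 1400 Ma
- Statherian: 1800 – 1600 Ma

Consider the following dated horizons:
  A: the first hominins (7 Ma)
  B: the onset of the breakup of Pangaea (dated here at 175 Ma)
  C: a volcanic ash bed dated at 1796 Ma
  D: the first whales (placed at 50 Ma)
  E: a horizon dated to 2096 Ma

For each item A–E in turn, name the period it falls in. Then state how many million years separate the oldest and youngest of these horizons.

A — Neogene; B — Jurassic; C — Statherian; D — Paleogene; E — Rhyacian; span 2089 million years

A: 7 Ma lies in 23.03–2.58 Ma, so Neogene.
B: 175 Ma lies in 201.4–145 Ma, so Jurassic.
C: 1796 Ma lies in 1800–1600 Ma, so Statherian.
D: 50 Ma lies in 66–23.03 Ma, so Paleogene.
E: 2096 Ma lies in 2300–2050 Ma, so Rhyacian.
Oldest = 2096 Ma, youngest = 7 Ma → span 2089 Myr.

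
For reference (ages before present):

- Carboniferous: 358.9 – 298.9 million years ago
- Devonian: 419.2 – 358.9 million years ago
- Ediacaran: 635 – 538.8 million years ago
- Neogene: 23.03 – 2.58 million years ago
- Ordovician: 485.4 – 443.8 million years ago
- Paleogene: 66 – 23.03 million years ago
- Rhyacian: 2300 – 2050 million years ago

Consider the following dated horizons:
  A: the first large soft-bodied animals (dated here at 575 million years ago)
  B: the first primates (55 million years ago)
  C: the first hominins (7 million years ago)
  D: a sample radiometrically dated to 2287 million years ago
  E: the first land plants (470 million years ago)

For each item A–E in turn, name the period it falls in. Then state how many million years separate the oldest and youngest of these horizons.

Match each age against the start–end ranges in the excerpt: A = 575 Ma → Ediacaran (635–538.8); B = 55 Ma → Paleogene (66–23.03); C = 7 Ma → Neogene (23.03–2.58); D = 2287 Ma → Rhyacian (2300–2050); E = 470 Ma → Ordovician (485.4–443.8).
The largest age is 2287 Ma and the smallest is 7 Ma; their difference is 2280 Myr.

A — Ediacaran; B — Paleogene; C — Neogene; D — Rhyacian; E — Ordovician; span 2280 million years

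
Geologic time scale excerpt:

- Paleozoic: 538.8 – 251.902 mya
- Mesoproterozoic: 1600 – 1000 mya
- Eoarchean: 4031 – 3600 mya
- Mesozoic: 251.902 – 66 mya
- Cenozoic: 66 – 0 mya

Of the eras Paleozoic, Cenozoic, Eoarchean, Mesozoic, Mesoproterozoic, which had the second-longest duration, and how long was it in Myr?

Eoarchean, 431 million years

Durations: Paleozoic 286.898; Cenozoic 66; Eoarchean 431; Mesozoic 185.902; Mesoproterozoic 600 Myr.
Sorted longest-first: Mesoproterozoic (600), Eoarchean (431), Paleozoic (286.898), Mesozoic (185.902), Cenozoic (66).
The second longest is Eoarchean at 431 Myr.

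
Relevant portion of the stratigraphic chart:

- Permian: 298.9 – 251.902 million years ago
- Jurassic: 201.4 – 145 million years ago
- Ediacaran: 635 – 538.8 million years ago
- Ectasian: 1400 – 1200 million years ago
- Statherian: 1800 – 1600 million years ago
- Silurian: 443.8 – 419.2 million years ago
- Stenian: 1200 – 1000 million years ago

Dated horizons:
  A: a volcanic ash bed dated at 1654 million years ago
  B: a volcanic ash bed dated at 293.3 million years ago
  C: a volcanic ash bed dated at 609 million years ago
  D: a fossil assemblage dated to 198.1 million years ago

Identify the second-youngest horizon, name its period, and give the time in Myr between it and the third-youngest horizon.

B, in the Permian; 315.7 million years to C

Sorted youngest-first by Ma: D (198.1), B (293.3), C (609), A (1654).
The second youngest is B at 293.3 Ma, which lies in 298.9–251.902 Ma: the Permian.
The third youngest is C at 609 Ma; separation = |293.3 − 609| = 315.7 Myr.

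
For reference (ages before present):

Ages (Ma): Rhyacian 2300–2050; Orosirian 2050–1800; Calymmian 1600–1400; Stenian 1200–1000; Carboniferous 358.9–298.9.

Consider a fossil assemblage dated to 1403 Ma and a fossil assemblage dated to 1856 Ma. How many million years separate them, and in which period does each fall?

Elapsed time: 1856 − 1403 = 453 Myr.
1403 Ma lies within 1600–1400 Ma: Calymmian.
1856 Ma lies within 2050–1800 Ma: Orosirian.

453 million years apart; the first in the Calymmian, the second in the Orosirian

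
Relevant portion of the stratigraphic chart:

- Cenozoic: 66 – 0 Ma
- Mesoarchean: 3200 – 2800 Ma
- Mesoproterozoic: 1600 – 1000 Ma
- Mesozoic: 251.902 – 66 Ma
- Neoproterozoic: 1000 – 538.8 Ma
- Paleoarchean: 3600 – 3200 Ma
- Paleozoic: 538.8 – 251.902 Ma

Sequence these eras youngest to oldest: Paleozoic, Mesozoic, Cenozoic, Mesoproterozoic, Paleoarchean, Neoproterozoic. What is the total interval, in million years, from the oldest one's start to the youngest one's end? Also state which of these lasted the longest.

Start ages (Ma): Paleoarchean 3600, Mesoproterozoic 1600, Neoproterozoic 1000, Paleozoic 538.8, Mesozoic 251.902, Cenozoic 66.
Ordered youngest to oldest: Cenozoic, Mesozoic, Paleozoic, Neoproterozoic, Mesoproterozoic, Paleoarchean.
Span = 3600 − 0 = 3600 Myr.
Durations: Cenozoic 66, Paleoarchean 400, Paleozoic 286.898, Mesoproterozoic 600, Mesozoic 185.902, Neoproterozoic 461.2 → longest is Mesoproterozoic (600 Myr).

Cenozoic, Mesozoic, Paleozoic, Neoproterozoic, Mesoproterozoic, Paleoarchean; total span 3600 Myr; longest is Mesoproterozoic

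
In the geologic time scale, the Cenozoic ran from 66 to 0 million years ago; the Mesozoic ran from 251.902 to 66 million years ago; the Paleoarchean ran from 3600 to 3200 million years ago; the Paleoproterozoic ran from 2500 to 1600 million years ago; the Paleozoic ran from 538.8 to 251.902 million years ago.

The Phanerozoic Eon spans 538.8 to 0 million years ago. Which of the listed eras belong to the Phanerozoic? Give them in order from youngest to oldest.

Cenozoic, Mesozoic, Paleozoic

Eras with both bounds inside 538.8–0 Ma: Cenozoic (66–0), Mesozoic (251.902–66), Paleozoic (538.8–251.902).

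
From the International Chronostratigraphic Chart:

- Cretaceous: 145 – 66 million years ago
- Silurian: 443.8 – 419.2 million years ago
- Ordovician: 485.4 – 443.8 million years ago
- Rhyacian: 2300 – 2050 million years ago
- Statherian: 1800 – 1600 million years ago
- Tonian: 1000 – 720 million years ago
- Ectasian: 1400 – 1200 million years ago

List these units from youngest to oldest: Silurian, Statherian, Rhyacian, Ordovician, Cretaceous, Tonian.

Read off each span (Ma): Silurian 443.8–419.2; Statherian 1800–1600; Rhyacian 2300–2050; Ordovician 485.4–443.8; Cretaceous 145–66; Tonian 1000–720.
Larger Ma is older, so oldest→youngest is Rhyacian, Statherian, Tonian, Ordovician, Silurian, Cretaceous; reverse it for youngest→oldest.

Cretaceous, Silurian, Ordovician, Tonian, Statherian, Rhyacian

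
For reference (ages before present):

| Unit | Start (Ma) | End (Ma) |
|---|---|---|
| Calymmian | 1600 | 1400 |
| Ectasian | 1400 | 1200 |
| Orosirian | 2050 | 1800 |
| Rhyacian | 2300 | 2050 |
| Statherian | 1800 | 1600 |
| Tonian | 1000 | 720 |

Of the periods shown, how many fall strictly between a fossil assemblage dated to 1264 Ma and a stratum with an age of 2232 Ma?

3

2232 Ma sits inside the Rhyacian (2300–2050) and 1264 Ma inside the Ectasian (1400–1200); neither of those is wholly between the two dates.
The listed periods lying completely between them are Orosirian, Statherian, Calymmian — 3 in all.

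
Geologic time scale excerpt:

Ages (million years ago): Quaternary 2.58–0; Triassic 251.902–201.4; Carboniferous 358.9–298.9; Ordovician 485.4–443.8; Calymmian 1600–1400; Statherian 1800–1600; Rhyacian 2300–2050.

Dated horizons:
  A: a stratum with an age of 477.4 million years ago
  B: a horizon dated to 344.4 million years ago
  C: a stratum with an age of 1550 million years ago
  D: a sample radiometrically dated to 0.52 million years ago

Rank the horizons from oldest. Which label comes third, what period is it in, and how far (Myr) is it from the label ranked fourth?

Larger Ma means older, so oldest first: C 1550 > A 477.4 > B 344.4 > D 0.52.
Counting 3 along gives B (344.4 Ma); the excerpt puts that inside the Carboniferous, 358.9–298.9 Ma.
Next in line is D (0.52 Ma), and 344.4 − 0.52 = 343.88 Myr.

B, in the Carboniferous; 343.88 million years to D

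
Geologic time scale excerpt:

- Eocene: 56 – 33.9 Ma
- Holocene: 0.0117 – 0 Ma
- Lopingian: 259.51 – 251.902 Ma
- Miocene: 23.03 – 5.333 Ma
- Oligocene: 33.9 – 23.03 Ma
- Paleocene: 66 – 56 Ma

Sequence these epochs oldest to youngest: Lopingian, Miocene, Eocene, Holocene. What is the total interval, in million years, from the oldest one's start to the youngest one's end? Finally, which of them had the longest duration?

Lopingian → Eocene → Miocene → Holocene; total span 259.51 Myr; longest is Eocene

From the excerpt: Lopingian 259.51–251.902; Miocene 23.03–5.333; Eocene 56–33.9; Holocene 0.0117–0 (Ma).
Larger Ma is earlier, so the oldest is Lopingian and the youngest is Holocene; oldest to youngest: Lopingian, Eocene, Miocene, Holocene.
Oldest start 259.51 minus youngest end 0 gives 259.51 Myr overall.
Individual lengths (start − end): Eocene 22.1; Holocene 0.0117; Lopingian 7.608; Miocene 17.697. The largest is Eocene at 22.1 Myr.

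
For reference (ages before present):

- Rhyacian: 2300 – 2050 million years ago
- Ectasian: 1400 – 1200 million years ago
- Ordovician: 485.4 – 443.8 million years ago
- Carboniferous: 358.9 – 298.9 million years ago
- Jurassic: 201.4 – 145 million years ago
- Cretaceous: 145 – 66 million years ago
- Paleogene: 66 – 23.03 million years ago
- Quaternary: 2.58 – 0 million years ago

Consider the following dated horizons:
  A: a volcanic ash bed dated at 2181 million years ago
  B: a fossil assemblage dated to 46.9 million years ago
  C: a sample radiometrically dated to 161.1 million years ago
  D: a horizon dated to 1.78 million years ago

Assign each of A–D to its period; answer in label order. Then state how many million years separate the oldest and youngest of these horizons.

A — Rhyacian; B — Paleogene; C — Jurassic; D — Quaternary; span 2179.22 million years

A: 2181 Ma lies in 2300–2050 Ma, so Rhyacian.
B: 46.9 Ma lies in 66–23.03 Ma, so Paleogene.
C: 161.1 Ma lies in 201.4–145 Ma, so Jurassic.
D: 1.78 Ma lies in 2.58–0 Ma, so Quaternary.
Oldest = 2181 Ma, youngest = 1.78 Ma → span 2179.22 Myr.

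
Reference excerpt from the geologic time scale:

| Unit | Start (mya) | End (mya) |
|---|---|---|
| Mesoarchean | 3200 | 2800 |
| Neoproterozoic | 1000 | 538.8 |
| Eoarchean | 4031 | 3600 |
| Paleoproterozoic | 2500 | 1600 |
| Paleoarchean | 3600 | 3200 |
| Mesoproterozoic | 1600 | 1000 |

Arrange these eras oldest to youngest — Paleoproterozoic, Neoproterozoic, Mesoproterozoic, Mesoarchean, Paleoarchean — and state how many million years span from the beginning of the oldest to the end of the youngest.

Paleoarchean → Mesoarchean → Paleoproterozoic → Mesoproterozoic → Neoproterozoic; total span 3061.2 Myr

From the excerpt: Paleoproterozoic 2500–1600; Neoproterozoic 1000–538.8; Mesoproterozoic 1600–1000; Mesoarchean 3200–2800; Paleoarchean 3600–3200 (Ma).
Larger Ma is earlier, so the oldest is Paleoarchean and the youngest is Neoproterozoic; oldest to youngest: Paleoarchean, Mesoarchean, Paleoproterozoic, Mesoproterozoic, Neoproterozoic.
Oldest start 3600 minus youngest end 538.8 gives 3061.2 Myr overall.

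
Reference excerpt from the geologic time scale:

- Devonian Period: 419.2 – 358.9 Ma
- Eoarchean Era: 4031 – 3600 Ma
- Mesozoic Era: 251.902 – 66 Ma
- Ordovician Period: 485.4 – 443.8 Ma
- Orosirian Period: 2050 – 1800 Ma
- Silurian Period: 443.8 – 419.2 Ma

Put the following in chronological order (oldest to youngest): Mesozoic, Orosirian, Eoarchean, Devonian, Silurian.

Eoarchean, Orosirian, Silurian, Devonian, Mesozoic

The oldest of these is Eoarchean (starts 4031 Ma) and the youngest is Mesozoic (ends 66 Ma).
In between, by decreasing start age: Orosirian (2050), Silurian (443.8), Devonian (419.2).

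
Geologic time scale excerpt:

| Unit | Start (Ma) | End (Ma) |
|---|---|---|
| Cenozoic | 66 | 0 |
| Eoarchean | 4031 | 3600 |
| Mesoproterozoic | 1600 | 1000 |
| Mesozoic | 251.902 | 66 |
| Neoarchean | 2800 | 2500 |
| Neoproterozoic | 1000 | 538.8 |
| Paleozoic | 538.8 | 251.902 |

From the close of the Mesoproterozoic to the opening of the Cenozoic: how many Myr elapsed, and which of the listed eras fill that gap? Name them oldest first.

End of Mesoproterozoic = 1000 Ma; start of Cenozoic = 66 Ma.
Gap = 1000 − 66 = 934 Myr.
Eras wholly inside 1000–66 Ma: Neoproterozoic (1000–538.8), Paleozoic (538.8–251.902), Mesozoic (251.902–66).

934 million years; Neoproterozoic, Paleozoic, Mesozoic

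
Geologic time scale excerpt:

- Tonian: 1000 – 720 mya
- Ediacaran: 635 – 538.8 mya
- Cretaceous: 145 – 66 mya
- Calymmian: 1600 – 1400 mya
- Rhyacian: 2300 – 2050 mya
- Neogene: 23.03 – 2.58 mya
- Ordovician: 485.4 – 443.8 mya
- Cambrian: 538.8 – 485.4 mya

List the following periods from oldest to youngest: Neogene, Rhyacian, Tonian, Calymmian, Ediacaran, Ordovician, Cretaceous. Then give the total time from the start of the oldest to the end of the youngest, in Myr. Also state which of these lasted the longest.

Rhyacian, Calymmian, Tonian, Ediacaran, Ordovician, Cretaceous, Neogene; total span 2297.42 Myr; longest is Tonian

From the excerpt: Neogene 23.03–2.58; Rhyacian 2300–2050; Tonian 1000–720; Calymmian 1600–1400; Ediacaran 635–538.8; Ordovician 485.4–443.8; Cretaceous 145–66 (Ma).
Larger Ma is earlier, so the oldest is Rhyacian and the youngest is Neogene; oldest to youngest: Rhyacian, Calymmian, Tonian, Ediacaran, Ordovician, Cretaceous, Neogene.
Oldest start 2300 minus youngest end 2.58 gives 2297.42 Myr overall.
Individual lengths (start − end): Calymmian 200; Ediacaran 96.2; Cretaceous 79; Ordovician 41.6; Rhyacian 250; Neogene 20.45; Tonian 280. The largest is Tonian at 280 Myr.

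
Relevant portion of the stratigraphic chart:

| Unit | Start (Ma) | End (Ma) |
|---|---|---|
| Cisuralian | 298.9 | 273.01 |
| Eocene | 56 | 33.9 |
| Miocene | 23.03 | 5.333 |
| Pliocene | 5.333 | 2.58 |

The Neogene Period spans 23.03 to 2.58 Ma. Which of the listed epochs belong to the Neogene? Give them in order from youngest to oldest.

Epochs with both bounds inside 23.03–2.58 Ma: Pliocene (5.333–2.58), Miocene (23.03–5.333).

Pliocene, Miocene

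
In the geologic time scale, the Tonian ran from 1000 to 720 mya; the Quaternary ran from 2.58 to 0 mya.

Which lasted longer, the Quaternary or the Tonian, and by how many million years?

Tonian, by 277.42 million years

Quaternary: 2.58 − 0 = 2.58 Myr.
Tonian: 1000 − 720 = 280 Myr.
Difference: 280 − 2.58 = 277.42 Myr, so the Tonian was longer.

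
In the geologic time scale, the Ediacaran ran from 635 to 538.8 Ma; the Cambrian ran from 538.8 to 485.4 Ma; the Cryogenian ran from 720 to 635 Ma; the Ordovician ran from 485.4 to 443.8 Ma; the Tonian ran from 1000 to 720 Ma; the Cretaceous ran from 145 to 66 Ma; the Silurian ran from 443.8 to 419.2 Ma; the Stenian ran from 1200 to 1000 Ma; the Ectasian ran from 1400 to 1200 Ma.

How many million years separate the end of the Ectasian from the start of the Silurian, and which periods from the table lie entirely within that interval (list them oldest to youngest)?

756.2 million years; Stenian, Tonian, Cryogenian, Ediacaran, Cambrian, Ordovician

End of Ectasian = 1200 Ma; start of Silurian = 443.8 Ma.
Gap = 1200 − 443.8 = 756.2 Myr.
Periods wholly inside 1200–443.8 Ma: Stenian (1200–1000), Tonian (1000–720), Cryogenian (720–635), Ediacaran (635–538.8), Cambrian (538.8–485.4), Ordovician (485.4–443.8).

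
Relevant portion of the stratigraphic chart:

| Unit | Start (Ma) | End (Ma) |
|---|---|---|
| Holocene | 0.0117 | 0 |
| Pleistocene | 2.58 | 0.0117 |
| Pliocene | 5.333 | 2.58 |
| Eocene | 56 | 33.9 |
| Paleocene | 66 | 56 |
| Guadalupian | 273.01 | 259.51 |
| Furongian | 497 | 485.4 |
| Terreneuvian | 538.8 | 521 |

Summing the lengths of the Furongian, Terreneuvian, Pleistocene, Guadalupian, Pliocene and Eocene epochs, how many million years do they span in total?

70.3213 million years

Each duration: Furongian = 11.6; Terreneuvian = 17.8; Pleistocene = 2.5683; Guadalupian = 13.5; Pliocene = 2.753; Eocene = 22.1.
Sum: 11.6 + 17.8 + 2.5683 + 13.5 + 2.753 + 22.1 = 70.3213 Myr.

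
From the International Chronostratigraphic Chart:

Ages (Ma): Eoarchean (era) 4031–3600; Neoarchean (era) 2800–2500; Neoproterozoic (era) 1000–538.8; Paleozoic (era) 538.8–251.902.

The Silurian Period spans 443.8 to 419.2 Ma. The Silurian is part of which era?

The Silurian (443.8–419.2 Ma) lies entirely within 538.8–251.902 Ma, the Paleozoic Era.

Paleozoic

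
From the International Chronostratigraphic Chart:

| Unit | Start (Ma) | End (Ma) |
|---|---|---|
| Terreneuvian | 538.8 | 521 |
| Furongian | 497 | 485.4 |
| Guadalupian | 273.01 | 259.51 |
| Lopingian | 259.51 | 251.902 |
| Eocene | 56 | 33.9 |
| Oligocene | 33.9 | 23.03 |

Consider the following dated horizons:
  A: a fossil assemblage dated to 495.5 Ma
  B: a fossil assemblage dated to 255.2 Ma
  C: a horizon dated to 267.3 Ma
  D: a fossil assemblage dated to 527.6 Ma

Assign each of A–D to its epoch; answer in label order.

A: 495.5 Ma lies in 497–485.4 Ma, so Furongian.
B: 255.2 Ma lies in 259.51–251.902 Ma, so Lopingian.
C: 267.3 Ma lies in 273.01–259.51 Ma, so Guadalupian.
D: 527.6 Ma lies in 538.8–521 Ma, so Terreneuvian.

A — Furongian; B — Lopingian; C — Guadalupian; D — Terreneuvian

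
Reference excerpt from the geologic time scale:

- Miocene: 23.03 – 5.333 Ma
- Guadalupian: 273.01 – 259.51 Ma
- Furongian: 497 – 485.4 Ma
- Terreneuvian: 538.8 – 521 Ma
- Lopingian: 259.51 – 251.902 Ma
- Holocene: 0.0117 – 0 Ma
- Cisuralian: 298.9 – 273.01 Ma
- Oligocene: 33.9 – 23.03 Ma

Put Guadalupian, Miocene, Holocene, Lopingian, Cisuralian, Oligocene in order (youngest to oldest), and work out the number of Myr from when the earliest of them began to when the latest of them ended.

Holocene, Miocene, Oligocene, Lopingian, Guadalupian, Cisuralian; total span 298.9 Myr

From the excerpt: Guadalupian 273.01–259.51; Miocene 23.03–5.333; Holocene 0.0117–0; Lopingian 259.51–251.902; Cisuralian 298.9–273.01; Oligocene 33.9–23.03 (Ma).
Larger Ma is earlier, so the oldest is Cisuralian and the youngest is Holocene; youngest to oldest: Holocene, Miocene, Oligocene, Lopingian, Guadalupian, Cisuralian.
Oldest start 298.9 minus youngest end 0 gives 298.9 Myr overall.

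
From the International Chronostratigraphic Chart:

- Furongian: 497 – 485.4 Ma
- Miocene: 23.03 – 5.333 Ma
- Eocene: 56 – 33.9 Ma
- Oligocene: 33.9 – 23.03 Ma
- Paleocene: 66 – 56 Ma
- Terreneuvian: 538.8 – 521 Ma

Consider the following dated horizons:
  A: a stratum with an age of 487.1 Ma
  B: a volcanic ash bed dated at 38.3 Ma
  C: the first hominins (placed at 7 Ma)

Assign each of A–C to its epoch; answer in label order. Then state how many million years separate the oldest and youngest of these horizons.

A — Furongian; B — Eocene; C — Miocene; span 480.1 million years

A: 487.1 Ma lies in 497–485.4 Ma, so Furongian.
B: 38.3 Ma lies in 56–33.9 Ma, so Eocene.
C: 7 Ma lies in 23.03–5.333 Ma, so Miocene.
Oldest = 487.1 Ma, youngest = 7 Ma → span 480.1 Myr.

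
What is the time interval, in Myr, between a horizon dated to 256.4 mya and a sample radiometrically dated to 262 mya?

5.6 million years

262 − 256.4 = 5.6 million years.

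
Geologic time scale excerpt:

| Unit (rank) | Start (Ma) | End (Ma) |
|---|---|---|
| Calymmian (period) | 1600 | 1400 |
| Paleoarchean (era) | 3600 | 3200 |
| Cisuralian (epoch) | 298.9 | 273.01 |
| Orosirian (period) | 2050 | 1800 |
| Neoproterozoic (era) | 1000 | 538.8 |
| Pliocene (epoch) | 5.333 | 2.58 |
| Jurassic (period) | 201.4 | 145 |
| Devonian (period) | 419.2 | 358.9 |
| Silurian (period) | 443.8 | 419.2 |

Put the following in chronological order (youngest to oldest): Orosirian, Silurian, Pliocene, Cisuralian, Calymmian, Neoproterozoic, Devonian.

Sorting by start age (ascending Ma, since larger Ma = older): Pliocene start 5.333, Cisuralian start 298.9, Devonian start 419.2, Silurian start 443.8, Neoproterozoic start 1000, Calymmian start 1600, Orosirian start 2050.

Pliocene → Cisuralian → Devonian → Silurian → Neoproterozoic → Calymmian → Orosirian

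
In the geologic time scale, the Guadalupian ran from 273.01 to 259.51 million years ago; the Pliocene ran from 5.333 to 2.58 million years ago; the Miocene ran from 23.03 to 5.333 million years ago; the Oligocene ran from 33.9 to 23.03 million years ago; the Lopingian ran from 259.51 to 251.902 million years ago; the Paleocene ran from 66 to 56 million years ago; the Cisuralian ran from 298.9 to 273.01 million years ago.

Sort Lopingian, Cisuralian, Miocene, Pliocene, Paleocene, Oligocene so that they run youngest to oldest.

Pliocene, then Miocene, then Oligocene, then Paleocene, then Lopingian, then Cisuralian

Read off each span (Ma): Lopingian 259.51–251.902; Cisuralian 298.9–273.01; Miocene 23.03–5.333; Pliocene 5.333–2.58; Paleocene 66–56; Oligocene 33.9–23.03.
Larger Ma is older, so oldest→youngest is Cisuralian, Lopingian, Paleocene, Oligocene, Miocene, Pliocene; reverse it for youngest→oldest.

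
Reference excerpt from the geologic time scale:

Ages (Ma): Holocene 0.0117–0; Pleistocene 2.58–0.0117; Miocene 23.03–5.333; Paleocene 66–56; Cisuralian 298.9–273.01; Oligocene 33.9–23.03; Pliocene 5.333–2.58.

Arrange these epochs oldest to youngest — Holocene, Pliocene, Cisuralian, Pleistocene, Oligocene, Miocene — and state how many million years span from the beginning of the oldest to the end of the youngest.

Start ages (Ma): Cisuralian 298.9, Oligocene 33.9, Miocene 23.03, Pliocene 5.333, Pleistocene 2.58, Holocene 0.0117.
Ordered oldest to youngest: Cisuralian, Oligocene, Miocene, Pliocene, Pleistocene, Holocene.
Span = 298.9 − 0 = 298.9 Myr.

Cisuralian, Oligocene, Miocene, Pliocene, Pleistocene, Holocene; total span 298.9 Myr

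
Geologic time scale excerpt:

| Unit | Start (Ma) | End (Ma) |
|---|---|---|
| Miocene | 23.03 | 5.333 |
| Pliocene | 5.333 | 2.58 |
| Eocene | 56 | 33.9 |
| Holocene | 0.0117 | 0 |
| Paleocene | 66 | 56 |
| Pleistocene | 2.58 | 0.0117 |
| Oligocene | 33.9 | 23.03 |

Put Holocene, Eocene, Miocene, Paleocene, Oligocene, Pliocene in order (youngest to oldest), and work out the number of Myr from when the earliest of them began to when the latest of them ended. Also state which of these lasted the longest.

Start ages (Ma): Paleocene 66, Eocene 56, Oligocene 33.9, Miocene 23.03, Pliocene 5.333, Holocene 0.0117.
Ordered youngest to oldest: Holocene, Pliocene, Miocene, Oligocene, Eocene, Paleocene.
Span = 66 − 0 = 66 Myr.
Durations: Pliocene 2.753, Oligocene 10.87, Paleocene 10, Miocene 17.697, Eocene 22.1, Holocene 0.0117 → longest is Eocene (22.1 Myr).

Holocene, Pliocene, Miocene, Oligocene, Eocene, Paleocene; total span 66 Myr; longest is Eocene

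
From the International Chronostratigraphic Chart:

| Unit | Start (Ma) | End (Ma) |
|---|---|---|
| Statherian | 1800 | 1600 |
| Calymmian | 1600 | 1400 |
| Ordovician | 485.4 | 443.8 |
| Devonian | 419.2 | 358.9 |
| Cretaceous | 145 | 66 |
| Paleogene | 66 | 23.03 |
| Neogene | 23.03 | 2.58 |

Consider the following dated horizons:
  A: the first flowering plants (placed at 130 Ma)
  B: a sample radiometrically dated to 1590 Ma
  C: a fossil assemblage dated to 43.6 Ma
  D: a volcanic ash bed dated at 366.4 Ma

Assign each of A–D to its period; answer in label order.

A: 130 Ma lies in 145–66 Ma, so Cretaceous.
B: 1590 Ma lies in 1600–1400 Ma, so Calymmian.
C: 43.6 Ma lies in 66–23.03 Ma, so Paleogene.
D: 366.4 Ma lies in 419.2–358.9 Ma, so Devonian.

A — Cretaceous; B — Calymmian; C — Paleogene; D — Devonian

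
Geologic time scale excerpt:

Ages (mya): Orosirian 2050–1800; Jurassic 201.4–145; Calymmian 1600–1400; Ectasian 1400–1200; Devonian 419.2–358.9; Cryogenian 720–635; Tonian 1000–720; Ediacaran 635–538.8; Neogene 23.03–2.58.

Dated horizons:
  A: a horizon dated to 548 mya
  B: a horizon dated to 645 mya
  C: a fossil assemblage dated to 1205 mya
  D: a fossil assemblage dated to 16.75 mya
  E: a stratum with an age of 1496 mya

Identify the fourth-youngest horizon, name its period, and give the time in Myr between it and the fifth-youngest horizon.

C, in the Ectasian; 291 million years to E

Sorted youngest-first by Ma: D (16.75), A (548), B (645), C (1205), E (1496).
The fourth youngest is C at 1205 Ma, which lies in 1400–1200 Ma: the Ectasian.
The fifth youngest is E at 1496 Ma; separation = |1205 − 1496| = 291 Myr.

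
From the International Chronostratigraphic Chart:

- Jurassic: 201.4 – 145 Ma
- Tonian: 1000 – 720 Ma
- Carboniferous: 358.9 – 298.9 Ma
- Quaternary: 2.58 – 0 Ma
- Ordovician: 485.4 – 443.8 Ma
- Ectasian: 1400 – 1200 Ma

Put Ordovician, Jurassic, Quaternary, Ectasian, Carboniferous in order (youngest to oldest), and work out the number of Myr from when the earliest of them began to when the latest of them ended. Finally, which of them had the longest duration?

Quaternary → Jurassic → Carboniferous → Ordovician → Ectasian; total span 1400 Myr; longest is Ectasian

From the excerpt: Ordovician 485.4–443.8; Jurassic 201.4–145; Quaternary 2.58–0; Ectasian 1400–1200; Carboniferous 358.9–298.9 (Ma).
Larger Ma is earlier, so the oldest is Ectasian and the youngest is Quaternary; youngest to oldest: Quaternary, Jurassic, Carboniferous, Ordovician, Ectasian.
Oldest start 1400 minus youngest end 0 gives 1400 Myr overall.
Individual lengths (start − end): Ectasian 200; Jurassic 56.4; Ordovician 41.6; Carboniferous 60; Quaternary 2.58. The largest is Ectasian at 200 Myr.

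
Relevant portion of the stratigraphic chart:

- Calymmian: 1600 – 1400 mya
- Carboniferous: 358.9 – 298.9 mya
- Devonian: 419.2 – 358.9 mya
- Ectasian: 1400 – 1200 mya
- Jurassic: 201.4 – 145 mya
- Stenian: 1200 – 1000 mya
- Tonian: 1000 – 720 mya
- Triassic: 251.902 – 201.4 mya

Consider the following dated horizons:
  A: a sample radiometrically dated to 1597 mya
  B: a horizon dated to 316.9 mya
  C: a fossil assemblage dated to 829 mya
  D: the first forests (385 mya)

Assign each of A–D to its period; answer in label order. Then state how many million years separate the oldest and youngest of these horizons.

A: 1597 Ma lies in 1600–1400 Ma, so Calymmian.
B: 316.9 Ma lies in 358.9–298.9 Ma, so Carboniferous.
C: 829 Ma lies in 1000–720 Ma, so Tonian.
D: 385 Ma lies in 419.2–358.9 Ma, so Devonian.
Oldest = 1597 Ma, youngest = 316.9 Ma → span 1280.1 Myr.

A — Calymmian; B — Carboniferous; C — Tonian; D — Devonian; span 1280.1 million years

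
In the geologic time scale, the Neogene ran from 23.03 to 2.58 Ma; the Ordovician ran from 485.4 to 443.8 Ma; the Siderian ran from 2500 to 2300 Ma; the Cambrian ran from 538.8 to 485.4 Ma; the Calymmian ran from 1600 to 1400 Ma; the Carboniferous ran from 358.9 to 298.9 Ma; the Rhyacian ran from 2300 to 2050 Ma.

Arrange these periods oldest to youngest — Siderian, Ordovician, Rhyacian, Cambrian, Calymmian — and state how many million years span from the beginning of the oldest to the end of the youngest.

Siderian, Rhyacian, Calymmian, Cambrian, Ordovician; total span 2056.2 Myr

From the excerpt: Siderian 2500–2300; Ordovician 485.4–443.8; Rhyacian 2300–2050; Cambrian 538.8–485.4; Calymmian 1600–1400 (Ma).
Larger Ma is earlier, so the oldest is Siderian and the youngest is Ordovician; oldest to youngest: Siderian, Rhyacian, Calymmian, Cambrian, Ordovician.
Oldest start 2500 minus youngest end 443.8 gives 2056.2 Myr overall.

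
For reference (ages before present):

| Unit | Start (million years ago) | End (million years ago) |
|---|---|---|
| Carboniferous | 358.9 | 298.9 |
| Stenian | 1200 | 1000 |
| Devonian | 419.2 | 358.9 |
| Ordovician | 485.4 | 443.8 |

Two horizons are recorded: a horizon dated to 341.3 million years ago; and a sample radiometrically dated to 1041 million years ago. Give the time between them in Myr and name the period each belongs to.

Elapsed time: 1041 − 341.3 = 699.7 Myr.
341.3 Ma lies within 358.9–298.9 Ma: Carboniferous.
1041 Ma lies within 1200–1000 Ma: Stenian.

699.7 million years apart; the first in the Carboniferous, the second in the Stenian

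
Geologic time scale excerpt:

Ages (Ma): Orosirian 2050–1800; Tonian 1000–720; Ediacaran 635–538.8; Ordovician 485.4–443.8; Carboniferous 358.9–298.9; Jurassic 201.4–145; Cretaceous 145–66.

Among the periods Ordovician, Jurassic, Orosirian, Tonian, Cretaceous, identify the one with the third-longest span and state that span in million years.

Durations: Ordovician 41.6; Jurassic 56.4; Orosirian 250; Tonian 280; Cretaceous 79 Myr.
Sorted longest-first: Tonian (280), Orosirian (250), Cretaceous (79), Jurassic (56.4), Ordovician (41.6).
The third longest is Cretaceous at 79 Myr.

Cretaceous, 79 million years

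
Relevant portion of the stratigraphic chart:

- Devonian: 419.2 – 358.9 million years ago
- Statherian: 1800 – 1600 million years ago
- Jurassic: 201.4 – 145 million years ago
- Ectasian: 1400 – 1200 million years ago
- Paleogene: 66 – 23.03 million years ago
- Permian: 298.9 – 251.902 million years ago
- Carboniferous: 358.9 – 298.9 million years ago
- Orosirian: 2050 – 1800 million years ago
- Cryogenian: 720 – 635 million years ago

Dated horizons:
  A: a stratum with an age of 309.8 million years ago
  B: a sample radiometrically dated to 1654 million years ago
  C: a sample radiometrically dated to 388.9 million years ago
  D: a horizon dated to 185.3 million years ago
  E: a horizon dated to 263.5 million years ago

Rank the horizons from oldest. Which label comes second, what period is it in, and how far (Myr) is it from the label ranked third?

Larger Ma means older, so oldest first: B 1654 > C 388.9 > A 309.8 > E 263.5 > D 185.3.
Counting 2 along gives C (388.9 Ma); the excerpt puts that inside the Devonian, 419.2–358.9 Ma.
Next in line is A (309.8 Ma), and 388.9 − 309.8 = 79.1 Myr.

C, in the Devonian; 79.1 million years to A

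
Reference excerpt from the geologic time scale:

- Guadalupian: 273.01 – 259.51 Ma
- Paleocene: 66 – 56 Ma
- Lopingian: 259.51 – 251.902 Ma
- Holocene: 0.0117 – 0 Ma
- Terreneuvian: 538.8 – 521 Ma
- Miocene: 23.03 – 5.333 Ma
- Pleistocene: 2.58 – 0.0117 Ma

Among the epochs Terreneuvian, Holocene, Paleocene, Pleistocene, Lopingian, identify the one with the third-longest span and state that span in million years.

Lopingian, 7.608 million years

Start − end for each: Terreneuvian 538.8 − 521 = 17.8; Holocene 0.0117 − 0 = 0.0117; Paleocene 66 − 56 = 10; Pleistocene 2.58 − 0.0117 = 2.5683; Lopingian 259.51 − 251.902 = 7.608.
Ranking these from longest: Terreneuvian > Paleocene > Lopingian > Pleistocene > Holocene.
Position 3 in that ranking is Lopingian, which lasted 7.608 Myr.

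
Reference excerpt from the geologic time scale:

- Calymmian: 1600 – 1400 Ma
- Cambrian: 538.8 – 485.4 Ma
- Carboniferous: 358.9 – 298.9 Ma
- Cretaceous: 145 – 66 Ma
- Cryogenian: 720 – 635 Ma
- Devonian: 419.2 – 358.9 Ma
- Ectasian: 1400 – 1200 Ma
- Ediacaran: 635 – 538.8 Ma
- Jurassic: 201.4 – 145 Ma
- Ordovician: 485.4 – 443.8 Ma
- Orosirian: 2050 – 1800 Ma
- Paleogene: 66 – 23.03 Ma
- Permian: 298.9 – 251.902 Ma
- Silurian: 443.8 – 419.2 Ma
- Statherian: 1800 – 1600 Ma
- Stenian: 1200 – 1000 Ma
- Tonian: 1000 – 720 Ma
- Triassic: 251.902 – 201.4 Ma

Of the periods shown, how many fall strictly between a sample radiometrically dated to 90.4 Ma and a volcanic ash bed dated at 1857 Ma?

1857 Ma sits inside the Orosirian (2050–1800) and 90.4 Ma inside the Cretaceous (145–66); neither of those is wholly between the two dates.
The listed periods lying completely between them are Statherian, Calymmian, Ectasian, Stenian, Tonian, Cryogenian, Ediacaran, Cambrian, Ordovician, Silurian, Devonian, Carboniferous, Permian, Triassic, Jurassic — 15 in all.

15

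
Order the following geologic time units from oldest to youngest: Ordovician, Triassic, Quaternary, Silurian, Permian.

Group by era (each group listed oldest first) — Paleozoic: Ordovician, Silurian, Permian; Mesozoic: Triassic; Cenozoic: Quaternary. The eras run Paleozoic → Mesozoic → Cenozoic. Concatenating the groups in that era order gives oldest to youngest directly.

Ordovician → Silurian → Permian → Triassic → Quaternary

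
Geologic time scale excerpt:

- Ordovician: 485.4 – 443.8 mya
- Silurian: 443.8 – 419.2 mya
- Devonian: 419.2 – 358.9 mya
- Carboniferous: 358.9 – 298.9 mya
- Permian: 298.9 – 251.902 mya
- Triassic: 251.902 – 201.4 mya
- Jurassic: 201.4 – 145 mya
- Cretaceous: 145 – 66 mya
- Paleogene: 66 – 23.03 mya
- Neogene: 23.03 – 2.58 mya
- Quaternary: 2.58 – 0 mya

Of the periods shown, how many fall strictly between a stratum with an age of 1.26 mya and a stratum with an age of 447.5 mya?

9

The older date is 447.5 Ma and the younger is 1.26 Ma.
Periods with start < 447.5 and end > 1.26 Ma: Silurian (443.8–419.2), Devonian (419.2–358.9), Carboniferous (358.9–298.9), Permian (298.9–251.902), Triassic (251.902–201.4), Jurassic (201.4–145), Cretaceous (145–66), Paleogene (66–23.03), Neogene (23.03–2.58).
That is 9 complete periods.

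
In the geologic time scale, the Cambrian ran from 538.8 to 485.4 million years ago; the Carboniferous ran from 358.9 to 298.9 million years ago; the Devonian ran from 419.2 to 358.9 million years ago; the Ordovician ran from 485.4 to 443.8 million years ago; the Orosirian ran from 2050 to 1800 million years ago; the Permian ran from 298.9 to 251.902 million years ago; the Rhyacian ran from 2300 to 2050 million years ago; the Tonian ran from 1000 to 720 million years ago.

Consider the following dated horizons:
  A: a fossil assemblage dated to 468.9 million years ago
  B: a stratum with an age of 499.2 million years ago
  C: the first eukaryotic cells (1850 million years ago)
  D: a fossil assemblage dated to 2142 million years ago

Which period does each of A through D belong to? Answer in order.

A — Ordovician; B — Cambrian; C — Orosirian; D — Rhyacian

A: 468.9 Ma lies in 485.4–443.8 Ma, so Ordovician.
B: 499.2 Ma lies in 538.8–485.4 Ma, so Cambrian.
C: 1850 Ma lies in 2050–1800 Ma, so Orosirian.
D: 2142 Ma lies in 2300–2050 Ma, so Rhyacian.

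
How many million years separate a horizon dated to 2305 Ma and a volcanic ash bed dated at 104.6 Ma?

2200.4 million years

2305 − 104.6 = 2200.4 million years.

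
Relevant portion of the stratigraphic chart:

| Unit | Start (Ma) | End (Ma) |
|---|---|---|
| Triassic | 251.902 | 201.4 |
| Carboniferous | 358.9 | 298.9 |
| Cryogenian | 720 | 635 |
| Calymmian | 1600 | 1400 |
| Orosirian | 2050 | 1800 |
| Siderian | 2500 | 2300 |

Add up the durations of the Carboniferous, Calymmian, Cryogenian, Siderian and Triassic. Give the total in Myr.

595.502 million years

Each duration: Carboniferous = 60; Calymmian = 200; Cryogenian = 85; Siderian = 200; Triassic = 50.502.
Sum: 60 + 200 + 85 + 200 + 50.502 = 595.502 Myr.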